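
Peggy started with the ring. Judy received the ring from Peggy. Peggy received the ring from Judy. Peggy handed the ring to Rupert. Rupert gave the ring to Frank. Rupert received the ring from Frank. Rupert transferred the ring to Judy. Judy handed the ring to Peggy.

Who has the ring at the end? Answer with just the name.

Tracking the ring through each event:
Start: Peggy has the ring.
After event 1: Judy has the ring.
After event 2: Peggy has the ring.
After event 3: Rupert has the ring.
After event 4: Frank has the ring.
After event 5: Rupert has the ring.
After event 6: Judy has the ring.
After event 7: Peggy has the ring.

Answer: Peggy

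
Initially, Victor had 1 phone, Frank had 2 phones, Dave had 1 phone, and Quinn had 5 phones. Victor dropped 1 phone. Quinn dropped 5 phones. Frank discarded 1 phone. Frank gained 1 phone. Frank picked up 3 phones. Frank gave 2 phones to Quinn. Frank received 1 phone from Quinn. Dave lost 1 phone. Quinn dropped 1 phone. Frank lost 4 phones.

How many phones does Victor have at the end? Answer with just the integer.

Tracking counts step by step:
Start: Victor=1, Frank=2, Dave=1, Quinn=5
Event 1 (Victor -1): Victor: 1 -> 0. State: Victor=0, Frank=2, Dave=1, Quinn=5
Event 2 (Quinn -5): Quinn: 5 -> 0. State: Victor=0, Frank=2, Dave=1, Quinn=0
Event 3 (Frank -1): Frank: 2 -> 1. State: Victor=0, Frank=1, Dave=1, Quinn=0
Event 4 (Frank +1): Frank: 1 -> 2. State: Victor=0, Frank=2, Dave=1, Quinn=0
Event 5 (Frank +3): Frank: 2 -> 5. State: Victor=0, Frank=5, Dave=1, Quinn=0
Event 6 (Frank -> Quinn, 2): Frank: 5 -> 3, Quinn: 0 -> 2. State: Victor=0, Frank=3, Dave=1, Quinn=2
Event 7 (Quinn -> Frank, 1): Quinn: 2 -> 1, Frank: 3 -> 4. State: Victor=0, Frank=4, Dave=1, Quinn=1
Event 8 (Dave -1): Dave: 1 -> 0. State: Victor=0, Frank=4, Dave=0, Quinn=1
Event 9 (Quinn -1): Quinn: 1 -> 0. State: Victor=0, Frank=4, Dave=0, Quinn=0
Event 10 (Frank -4): Frank: 4 -> 0. State: Victor=0, Frank=0, Dave=0, Quinn=0

Victor's final count: 0

Answer: 0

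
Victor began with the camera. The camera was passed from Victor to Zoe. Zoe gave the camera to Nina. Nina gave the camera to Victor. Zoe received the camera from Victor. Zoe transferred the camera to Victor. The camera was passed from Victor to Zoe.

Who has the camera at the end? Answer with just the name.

Tracking the camera through each event:
Start: Victor has the camera.
After event 1: Zoe has the camera.
After event 2: Nina has the camera.
After event 3: Victor has the camera.
After event 4: Zoe has the camera.
After event 5: Victor has the camera.
After event 6: Zoe has the camera.

Answer: Zoe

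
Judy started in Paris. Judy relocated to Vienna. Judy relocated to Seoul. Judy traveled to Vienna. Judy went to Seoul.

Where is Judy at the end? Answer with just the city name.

Tracking Judy's location:
Start: Judy is in Paris.
After move 1: Paris -> Vienna. Judy is in Vienna.
After move 2: Vienna -> Seoul. Judy is in Seoul.
After move 3: Seoul -> Vienna. Judy is in Vienna.
After move 4: Vienna -> Seoul. Judy is in Seoul.

Answer: Seoul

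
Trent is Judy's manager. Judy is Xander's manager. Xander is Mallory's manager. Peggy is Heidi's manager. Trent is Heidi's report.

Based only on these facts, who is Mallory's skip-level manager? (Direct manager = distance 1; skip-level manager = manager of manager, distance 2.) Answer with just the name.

Reconstructing the manager chain from the given facts:
  Peggy -> Heidi -> Trent -> Judy -> Xander -> Mallory
(each arrow means 'manager of the next')
Positions in the chain (0 = top):
  position of Peggy: 0
  position of Heidi: 1
  position of Trent: 2
  position of Judy: 3
  position of Xander: 4
  position of Mallory: 5

Mallory is at position 5; the skip-level manager is 2 steps up the chain, i.e. position 3: Judy.

Answer: Judy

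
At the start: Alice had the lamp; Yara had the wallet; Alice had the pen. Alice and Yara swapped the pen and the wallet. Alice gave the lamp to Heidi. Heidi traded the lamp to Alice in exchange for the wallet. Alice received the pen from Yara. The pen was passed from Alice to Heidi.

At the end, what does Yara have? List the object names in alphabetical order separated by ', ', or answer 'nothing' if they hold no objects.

Answer: nothing

Derivation:
Tracking all object holders:
Start: lamp:Alice, wallet:Yara, pen:Alice
Event 1 (swap pen<->wallet: now pen:Yara, wallet:Alice). State: lamp:Alice, wallet:Alice, pen:Yara
Event 2 (give lamp: Alice -> Heidi). State: lamp:Heidi, wallet:Alice, pen:Yara
Event 3 (swap lamp<->wallet: now lamp:Alice, wallet:Heidi). State: lamp:Alice, wallet:Heidi, pen:Yara
Event 4 (give pen: Yara -> Alice). State: lamp:Alice, wallet:Heidi, pen:Alice
Event 5 (give pen: Alice -> Heidi). State: lamp:Alice, wallet:Heidi, pen:Heidi

Final state: lamp:Alice, wallet:Heidi, pen:Heidi
Yara holds: (nothing).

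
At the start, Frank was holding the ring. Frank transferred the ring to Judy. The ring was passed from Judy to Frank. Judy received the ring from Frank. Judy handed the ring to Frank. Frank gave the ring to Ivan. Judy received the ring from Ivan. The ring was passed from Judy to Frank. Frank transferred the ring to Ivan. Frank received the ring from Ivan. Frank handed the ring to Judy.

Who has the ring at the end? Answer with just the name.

Answer: Judy

Derivation:
Tracking the ring through each event:
Start: Frank has the ring.
After event 1: Judy has the ring.
After event 2: Frank has the ring.
After event 3: Judy has the ring.
After event 4: Frank has the ring.
After event 5: Ivan has the ring.
After event 6: Judy has the ring.
After event 7: Frank has the ring.
After event 8: Ivan has the ring.
After event 9: Frank has the ring.
After event 10: Judy has the ring.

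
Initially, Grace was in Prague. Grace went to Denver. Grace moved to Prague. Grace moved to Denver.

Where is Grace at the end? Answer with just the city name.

Answer: Denver

Derivation:
Tracking Grace's location:
Start: Grace is in Prague.
After move 1: Prague -> Denver. Grace is in Denver.
After move 2: Denver -> Prague. Grace is in Prague.
After move 3: Prague -> Denver. Grace is in Denver.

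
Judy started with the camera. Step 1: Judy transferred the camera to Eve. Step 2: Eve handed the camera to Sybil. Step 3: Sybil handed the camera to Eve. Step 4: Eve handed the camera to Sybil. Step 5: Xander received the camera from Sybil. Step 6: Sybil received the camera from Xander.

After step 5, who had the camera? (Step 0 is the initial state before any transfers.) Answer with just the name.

Answer: Xander

Derivation:
Tracking the camera holder through step 5:
After step 0 (start): Judy
After step 1: Eve
After step 2: Sybil
After step 3: Eve
After step 4: Sybil
After step 5: Xander

At step 5, the holder is Xander.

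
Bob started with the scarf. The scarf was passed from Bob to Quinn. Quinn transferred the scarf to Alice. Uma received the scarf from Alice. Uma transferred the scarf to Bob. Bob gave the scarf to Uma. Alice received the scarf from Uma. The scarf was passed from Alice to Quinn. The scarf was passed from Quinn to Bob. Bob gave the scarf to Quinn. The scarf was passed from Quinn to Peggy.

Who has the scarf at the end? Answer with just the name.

Tracking the scarf through each event:
Start: Bob has the scarf.
After event 1: Quinn has the scarf.
After event 2: Alice has the scarf.
After event 3: Uma has the scarf.
After event 4: Bob has the scarf.
After event 5: Uma has the scarf.
After event 6: Alice has the scarf.
After event 7: Quinn has the scarf.
After event 8: Bob has the scarf.
After event 9: Quinn has the scarf.
After event 10: Peggy has the scarf.

Answer: Peggy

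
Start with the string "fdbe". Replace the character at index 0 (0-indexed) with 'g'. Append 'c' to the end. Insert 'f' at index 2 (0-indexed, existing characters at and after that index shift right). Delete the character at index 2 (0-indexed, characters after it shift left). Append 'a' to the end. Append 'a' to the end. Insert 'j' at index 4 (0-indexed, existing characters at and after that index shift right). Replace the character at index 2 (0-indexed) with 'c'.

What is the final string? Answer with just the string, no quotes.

Answer: gdcejcaa

Derivation:
Applying each edit step by step:
Start: "fdbe"
Op 1 (replace idx 0: 'f' -> 'g'): "fdbe" -> "gdbe"
Op 2 (append 'c'): "gdbe" -> "gdbec"
Op 3 (insert 'f' at idx 2): "gdbec" -> "gdfbec"
Op 4 (delete idx 2 = 'f'): "gdfbec" -> "gdbec"
Op 5 (append 'a'): "gdbec" -> "gdbeca"
Op 6 (append 'a'): "gdbeca" -> "gdbecaa"
Op 7 (insert 'j' at idx 4): "gdbecaa" -> "gdbejcaa"
Op 8 (replace idx 2: 'b' -> 'c'): "gdbejcaa" -> "gdcejcaa"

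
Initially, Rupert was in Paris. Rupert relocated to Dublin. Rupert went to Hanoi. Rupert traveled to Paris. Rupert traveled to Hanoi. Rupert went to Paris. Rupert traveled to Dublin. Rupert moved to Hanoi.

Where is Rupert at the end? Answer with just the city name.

Tracking Rupert's location:
Start: Rupert is in Paris.
After move 1: Paris -> Dublin. Rupert is in Dublin.
After move 2: Dublin -> Hanoi. Rupert is in Hanoi.
After move 3: Hanoi -> Paris. Rupert is in Paris.
After move 4: Paris -> Hanoi. Rupert is in Hanoi.
After move 5: Hanoi -> Paris. Rupert is in Paris.
After move 6: Paris -> Dublin. Rupert is in Dublin.
After move 7: Dublin -> Hanoi. Rupert is in Hanoi.

Answer: Hanoi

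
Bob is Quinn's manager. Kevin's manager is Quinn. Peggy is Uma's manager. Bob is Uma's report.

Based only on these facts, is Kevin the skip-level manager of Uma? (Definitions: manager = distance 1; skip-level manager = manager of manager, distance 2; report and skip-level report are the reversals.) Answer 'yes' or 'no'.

Answer: no

Derivation:
Reconstructing the manager chain from the given facts:
  Peggy -> Uma -> Bob -> Quinn -> Kevin
(each arrow means 'manager of the next')
Positions in the chain (0 = top):
  position of Peggy: 0
  position of Uma: 1
  position of Bob: 2
  position of Quinn: 3
  position of Kevin: 4

Kevin is at position 4, Uma is at position 1; signed distance (j - i) = -3.
'skip-level manager' requires j - i = 2. Actual distance is -3, so the relation does NOT hold.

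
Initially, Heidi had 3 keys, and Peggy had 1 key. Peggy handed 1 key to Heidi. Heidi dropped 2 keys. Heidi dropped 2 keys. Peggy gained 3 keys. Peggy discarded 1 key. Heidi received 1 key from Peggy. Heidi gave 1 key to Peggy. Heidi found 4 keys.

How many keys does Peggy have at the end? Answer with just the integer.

Answer: 2

Derivation:
Tracking counts step by step:
Start: Heidi=3, Peggy=1
Event 1 (Peggy -> Heidi, 1): Peggy: 1 -> 0, Heidi: 3 -> 4. State: Heidi=4, Peggy=0
Event 2 (Heidi -2): Heidi: 4 -> 2. State: Heidi=2, Peggy=0
Event 3 (Heidi -2): Heidi: 2 -> 0. State: Heidi=0, Peggy=0
Event 4 (Peggy +3): Peggy: 0 -> 3. State: Heidi=0, Peggy=3
Event 5 (Peggy -1): Peggy: 3 -> 2. State: Heidi=0, Peggy=2
Event 6 (Peggy -> Heidi, 1): Peggy: 2 -> 1, Heidi: 0 -> 1. State: Heidi=1, Peggy=1
Event 7 (Heidi -> Peggy, 1): Heidi: 1 -> 0, Peggy: 1 -> 2. State: Heidi=0, Peggy=2
Event 8 (Heidi +4): Heidi: 0 -> 4. State: Heidi=4, Peggy=2

Peggy's final count: 2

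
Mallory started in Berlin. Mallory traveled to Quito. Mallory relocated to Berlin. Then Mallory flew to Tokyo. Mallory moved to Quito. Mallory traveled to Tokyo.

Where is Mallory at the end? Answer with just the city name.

Tracking Mallory's location:
Start: Mallory is in Berlin.
After move 1: Berlin -> Quito. Mallory is in Quito.
After move 2: Quito -> Berlin. Mallory is in Berlin.
After move 3: Berlin -> Tokyo. Mallory is in Tokyo.
After move 4: Tokyo -> Quito. Mallory is in Quito.
After move 5: Quito -> Tokyo. Mallory is in Tokyo.

Answer: Tokyo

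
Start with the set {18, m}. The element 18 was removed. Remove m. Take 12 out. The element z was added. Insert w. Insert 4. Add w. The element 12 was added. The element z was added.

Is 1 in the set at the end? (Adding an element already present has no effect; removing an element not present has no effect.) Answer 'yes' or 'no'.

Tracking the set through each operation:
Start: {18, m}
Event 1 (remove 18): removed. Set: {m}
Event 2 (remove m): removed. Set: {}
Event 3 (remove 12): not present, no change. Set: {}
Event 4 (add z): added. Set: {z}
Event 5 (add w): added. Set: {w, z}
Event 6 (add 4): added. Set: {4, w, z}
Event 7 (add w): already present, no change. Set: {4, w, z}
Event 8 (add 12): added. Set: {12, 4, w, z}
Event 9 (add z): already present, no change. Set: {12, 4, w, z}

Final set: {12, 4, w, z} (size 4)
1 is NOT in the final set.

Answer: no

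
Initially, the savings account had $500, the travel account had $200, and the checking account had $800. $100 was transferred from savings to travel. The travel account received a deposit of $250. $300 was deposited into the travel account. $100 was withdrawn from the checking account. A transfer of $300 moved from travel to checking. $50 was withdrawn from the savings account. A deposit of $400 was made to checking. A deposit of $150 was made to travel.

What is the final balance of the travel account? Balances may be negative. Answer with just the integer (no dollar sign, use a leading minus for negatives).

Tracking account balances step by step:
Start: savings=500, travel=200, checking=800
Event 1 (transfer 100 savings -> travel): savings: 500 - 100 = 400, travel: 200 + 100 = 300. Balances: savings=400, travel=300, checking=800
Event 2 (deposit 250 to travel): travel: 300 + 250 = 550. Balances: savings=400, travel=550, checking=800
Event 3 (deposit 300 to travel): travel: 550 + 300 = 850. Balances: savings=400, travel=850, checking=800
Event 4 (withdraw 100 from checking): checking: 800 - 100 = 700. Balances: savings=400, travel=850, checking=700
Event 5 (transfer 300 travel -> checking): travel: 850 - 300 = 550, checking: 700 + 300 = 1000. Balances: savings=400, travel=550, checking=1000
Event 6 (withdraw 50 from savings): savings: 400 - 50 = 350. Balances: savings=350, travel=550, checking=1000
Event 7 (deposit 400 to checking): checking: 1000 + 400 = 1400. Balances: savings=350, travel=550, checking=1400
Event 8 (deposit 150 to travel): travel: 550 + 150 = 700. Balances: savings=350, travel=700, checking=1400

Final balance of travel: 700

Answer: 700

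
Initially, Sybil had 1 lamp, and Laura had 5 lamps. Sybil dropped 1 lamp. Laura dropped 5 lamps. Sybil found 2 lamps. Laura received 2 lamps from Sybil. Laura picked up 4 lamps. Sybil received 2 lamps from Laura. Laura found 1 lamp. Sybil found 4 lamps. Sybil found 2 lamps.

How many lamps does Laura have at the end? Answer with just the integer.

Answer: 5

Derivation:
Tracking counts step by step:
Start: Sybil=1, Laura=5
Event 1 (Sybil -1): Sybil: 1 -> 0. State: Sybil=0, Laura=5
Event 2 (Laura -5): Laura: 5 -> 0. State: Sybil=0, Laura=0
Event 3 (Sybil +2): Sybil: 0 -> 2. State: Sybil=2, Laura=0
Event 4 (Sybil -> Laura, 2): Sybil: 2 -> 0, Laura: 0 -> 2. State: Sybil=0, Laura=2
Event 5 (Laura +4): Laura: 2 -> 6. State: Sybil=0, Laura=6
Event 6 (Laura -> Sybil, 2): Laura: 6 -> 4, Sybil: 0 -> 2. State: Sybil=2, Laura=4
Event 7 (Laura +1): Laura: 4 -> 5. State: Sybil=2, Laura=5
Event 8 (Sybil +4): Sybil: 2 -> 6. State: Sybil=6, Laura=5
Event 9 (Sybil +2): Sybil: 6 -> 8. State: Sybil=8, Laura=5

Laura's final count: 5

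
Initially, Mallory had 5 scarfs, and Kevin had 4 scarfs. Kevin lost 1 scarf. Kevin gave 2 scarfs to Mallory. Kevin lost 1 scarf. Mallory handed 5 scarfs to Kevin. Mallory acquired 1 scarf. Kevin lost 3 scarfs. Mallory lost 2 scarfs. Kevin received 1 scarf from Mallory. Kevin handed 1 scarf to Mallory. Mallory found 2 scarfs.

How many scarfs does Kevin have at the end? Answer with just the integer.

Tracking counts step by step:
Start: Mallory=5, Kevin=4
Event 1 (Kevin -1): Kevin: 4 -> 3. State: Mallory=5, Kevin=3
Event 2 (Kevin -> Mallory, 2): Kevin: 3 -> 1, Mallory: 5 -> 7. State: Mallory=7, Kevin=1
Event 3 (Kevin -1): Kevin: 1 -> 0. State: Mallory=7, Kevin=0
Event 4 (Mallory -> Kevin, 5): Mallory: 7 -> 2, Kevin: 0 -> 5. State: Mallory=2, Kevin=5
Event 5 (Mallory +1): Mallory: 2 -> 3. State: Mallory=3, Kevin=5
Event 6 (Kevin -3): Kevin: 5 -> 2. State: Mallory=3, Kevin=2
Event 7 (Mallory -2): Mallory: 3 -> 1. State: Mallory=1, Kevin=2
Event 8 (Mallory -> Kevin, 1): Mallory: 1 -> 0, Kevin: 2 -> 3. State: Mallory=0, Kevin=3
Event 9 (Kevin -> Mallory, 1): Kevin: 3 -> 2, Mallory: 0 -> 1. State: Mallory=1, Kevin=2
Event 10 (Mallory +2): Mallory: 1 -> 3. State: Mallory=3, Kevin=2

Kevin's final count: 2

Answer: 2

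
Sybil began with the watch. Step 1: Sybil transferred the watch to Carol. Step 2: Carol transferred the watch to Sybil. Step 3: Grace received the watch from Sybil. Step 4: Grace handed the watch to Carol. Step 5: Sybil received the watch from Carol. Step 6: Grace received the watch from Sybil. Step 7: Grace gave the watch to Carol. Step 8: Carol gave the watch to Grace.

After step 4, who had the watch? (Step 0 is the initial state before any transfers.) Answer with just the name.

Tracking the watch holder through step 4:
After step 0 (start): Sybil
After step 1: Carol
After step 2: Sybil
After step 3: Grace
After step 4: Carol

At step 4, the holder is Carol.

Answer: Carol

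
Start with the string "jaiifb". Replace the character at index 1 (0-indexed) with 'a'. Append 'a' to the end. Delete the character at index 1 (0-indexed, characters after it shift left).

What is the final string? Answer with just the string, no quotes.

Applying each edit step by step:
Start: "jaiifb"
Op 1 (replace idx 1: 'a' -> 'a'): "jaiifb" -> "jaiifb"
Op 2 (append 'a'): "jaiifb" -> "jaiifba"
Op 3 (delete idx 1 = 'a'): "jaiifba" -> "jiifba"

Answer: jiifba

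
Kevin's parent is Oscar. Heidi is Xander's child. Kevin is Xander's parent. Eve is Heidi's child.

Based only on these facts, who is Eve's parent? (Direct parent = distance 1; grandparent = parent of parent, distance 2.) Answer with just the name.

Answer: Heidi

Derivation:
Reconstructing the parent chain from the given facts:
  Oscar -> Kevin -> Xander -> Heidi -> Eve
(each arrow means 'parent of the next')
Positions in the chain (0 = top):
  position of Oscar: 0
  position of Kevin: 1
  position of Xander: 2
  position of Heidi: 3
  position of Eve: 4

Eve is at position 4; the parent is 1 step up the chain, i.e. position 3: Heidi.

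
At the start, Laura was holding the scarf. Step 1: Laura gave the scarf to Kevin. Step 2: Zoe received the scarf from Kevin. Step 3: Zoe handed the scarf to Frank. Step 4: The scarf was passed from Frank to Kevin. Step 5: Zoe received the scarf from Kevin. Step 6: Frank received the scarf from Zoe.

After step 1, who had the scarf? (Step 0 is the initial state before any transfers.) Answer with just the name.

Tracking the scarf holder through step 1:
After step 0 (start): Laura
After step 1: Kevin

At step 1, the holder is Kevin.

Answer: Kevin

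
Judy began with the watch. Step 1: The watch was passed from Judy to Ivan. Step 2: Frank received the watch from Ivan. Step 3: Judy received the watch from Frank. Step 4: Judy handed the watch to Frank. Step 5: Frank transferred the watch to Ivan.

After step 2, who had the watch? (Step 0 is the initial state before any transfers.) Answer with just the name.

Answer: Frank

Derivation:
Tracking the watch holder through step 2:
After step 0 (start): Judy
After step 1: Ivan
After step 2: Frank

At step 2, the holder is Frank.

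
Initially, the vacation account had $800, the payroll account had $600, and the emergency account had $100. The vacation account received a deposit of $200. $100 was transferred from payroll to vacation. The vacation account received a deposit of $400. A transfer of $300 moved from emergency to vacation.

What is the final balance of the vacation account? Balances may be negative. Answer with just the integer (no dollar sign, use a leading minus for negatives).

Answer: 1800

Derivation:
Tracking account balances step by step:
Start: vacation=800, payroll=600, emergency=100
Event 1 (deposit 200 to vacation): vacation: 800 + 200 = 1000. Balances: vacation=1000, payroll=600, emergency=100
Event 2 (transfer 100 payroll -> vacation): payroll: 600 - 100 = 500, vacation: 1000 + 100 = 1100. Balances: vacation=1100, payroll=500, emergency=100
Event 3 (deposit 400 to vacation): vacation: 1100 + 400 = 1500. Balances: vacation=1500, payroll=500, emergency=100
Event 4 (transfer 300 emergency -> vacation): emergency: 100 - 300 = -200, vacation: 1500 + 300 = 1800. Balances: vacation=1800, payroll=500, emergency=-200

Final balance of vacation: 1800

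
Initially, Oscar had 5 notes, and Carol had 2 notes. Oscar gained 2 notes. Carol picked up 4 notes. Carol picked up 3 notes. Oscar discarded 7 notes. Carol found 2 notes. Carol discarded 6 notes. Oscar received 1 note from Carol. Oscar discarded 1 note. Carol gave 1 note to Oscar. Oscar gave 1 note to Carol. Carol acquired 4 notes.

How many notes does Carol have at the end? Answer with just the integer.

Answer: 8

Derivation:
Tracking counts step by step:
Start: Oscar=5, Carol=2
Event 1 (Oscar +2): Oscar: 5 -> 7. State: Oscar=7, Carol=2
Event 2 (Carol +4): Carol: 2 -> 6. State: Oscar=7, Carol=6
Event 3 (Carol +3): Carol: 6 -> 9. State: Oscar=7, Carol=9
Event 4 (Oscar -7): Oscar: 7 -> 0. State: Oscar=0, Carol=9
Event 5 (Carol +2): Carol: 9 -> 11. State: Oscar=0, Carol=11
Event 6 (Carol -6): Carol: 11 -> 5. State: Oscar=0, Carol=5
Event 7 (Carol -> Oscar, 1): Carol: 5 -> 4, Oscar: 0 -> 1. State: Oscar=1, Carol=4
Event 8 (Oscar -1): Oscar: 1 -> 0. State: Oscar=0, Carol=4
Event 9 (Carol -> Oscar, 1): Carol: 4 -> 3, Oscar: 0 -> 1. State: Oscar=1, Carol=3
Event 10 (Oscar -> Carol, 1): Oscar: 1 -> 0, Carol: 3 -> 4. State: Oscar=0, Carol=4
Event 11 (Carol +4): Carol: 4 -> 8. State: Oscar=0, Carol=8

Carol's final count: 8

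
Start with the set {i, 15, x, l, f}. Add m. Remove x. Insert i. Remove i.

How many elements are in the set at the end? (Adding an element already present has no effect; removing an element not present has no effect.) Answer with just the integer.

Tracking the set through each operation:
Start: {15, f, i, l, x}
Event 1 (add m): added. Set: {15, f, i, l, m, x}
Event 2 (remove x): removed. Set: {15, f, i, l, m}
Event 3 (add i): already present, no change. Set: {15, f, i, l, m}
Event 4 (remove i): removed. Set: {15, f, l, m}

Final set: {15, f, l, m} (size 4)

Answer: 4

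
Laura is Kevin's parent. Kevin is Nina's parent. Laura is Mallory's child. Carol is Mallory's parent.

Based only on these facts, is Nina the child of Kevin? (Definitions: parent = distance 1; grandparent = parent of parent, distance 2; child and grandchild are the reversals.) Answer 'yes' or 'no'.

Answer: yes

Derivation:
Reconstructing the parent chain from the given facts:
  Carol -> Mallory -> Laura -> Kevin -> Nina
(each arrow means 'parent of the next')
Positions in the chain (0 = top):
  position of Carol: 0
  position of Mallory: 1
  position of Laura: 2
  position of Kevin: 3
  position of Nina: 4

Nina is at position 4, Kevin is at position 3; signed distance (j - i) = -1.
'child' requires j - i = -1. Actual distance is -1, so the relation HOLDS.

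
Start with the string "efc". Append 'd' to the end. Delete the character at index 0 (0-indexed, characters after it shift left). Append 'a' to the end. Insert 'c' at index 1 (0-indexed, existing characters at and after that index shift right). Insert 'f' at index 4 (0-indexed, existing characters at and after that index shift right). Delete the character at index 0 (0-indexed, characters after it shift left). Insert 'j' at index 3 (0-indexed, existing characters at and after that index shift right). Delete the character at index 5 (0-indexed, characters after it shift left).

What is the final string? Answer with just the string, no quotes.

Applying each edit step by step:
Start: "efc"
Op 1 (append 'd'): "efc" -> "efcd"
Op 2 (delete idx 0 = 'e'): "efcd" -> "fcd"
Op 3 (append 'a'): "fcd" -> "fcda"
Op 4 (insert 'c' at idx 1): "fcda" -> "fccda"
Op 5 (insert 'f' at idx 4): "fccda" -> "fccdfa"
Op 6 (delete idx 0 = 'f'): "fccdfa" -> "ccdfa"
Op 7 (insert 'j' at idx 3): "ccdfa" -> "ccdjfa"
Op 8 (delete idx 5 = 'a'): "ccdjfa" -> "ccdjf"

Answer: ccdjf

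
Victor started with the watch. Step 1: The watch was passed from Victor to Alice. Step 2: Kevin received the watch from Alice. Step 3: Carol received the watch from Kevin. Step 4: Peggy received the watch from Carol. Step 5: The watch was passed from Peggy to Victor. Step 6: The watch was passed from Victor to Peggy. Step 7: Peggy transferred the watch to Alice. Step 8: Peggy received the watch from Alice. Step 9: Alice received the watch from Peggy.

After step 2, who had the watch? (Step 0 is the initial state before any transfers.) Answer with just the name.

Answer: Kevin

Derivation:
Tracking the watch holder through step 2:
After step 0 (start): Victor
After step 1: Alice
After step 2: Kevin

At step 2, the holder is Kevin.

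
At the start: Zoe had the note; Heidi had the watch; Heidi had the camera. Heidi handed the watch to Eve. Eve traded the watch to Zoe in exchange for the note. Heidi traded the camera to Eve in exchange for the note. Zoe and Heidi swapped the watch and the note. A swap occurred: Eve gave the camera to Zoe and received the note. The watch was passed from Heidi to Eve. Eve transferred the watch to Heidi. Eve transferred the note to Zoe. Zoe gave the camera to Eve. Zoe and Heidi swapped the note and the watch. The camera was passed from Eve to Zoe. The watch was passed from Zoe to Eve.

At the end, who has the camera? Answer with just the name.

Answer: Zoe

Derivation:
Tracking all object holders:
Start: note:Zoe, watch:Heidi, camera:Heidi
Event 1 (give watch: Heidi -> Eve). State: note:Zoe, watch:Eve, camera:Heidi
Event 2 (swap watch<->note: now watch:Zoe, note:Eve). State: note:Eve, watch:Zoe, camera:Heidi
Event 3 (swap camera<->note: now camera:Eve, note:Heidi). State: note:Heidi, watch:Zoe, camera:Eve
Event 4 (swap watch<->note: now watch:Heidi, note:Zoe). State: note:Zoe, watch:Heidi, camera:Eve
Event 5 (swap camera<->note: now camera:Zoe, note:Eve). State: note:Eve, watch:Heidi, camera:Zoe
Event 6 (give watch: Heidi -> Eve). State: note:Eve, watch:Eve, camera:Zoe
Event 7 (give watch: Eve -> Heidi). State: note:Eve, watch:Heidi, camera:Zoe
Event 8 (give note: Eve -> Zoe). State: note:Zoe, watch:Heidi, camera:Zoe
Event 9 (give camera: Zoe -> Eve). State: note:Zoe, watch:Heidi, camera:Eve
Event 10 (swap note<->watch: now note:Heidi, watch:Zoe). State: note:Heidi, watch:Zoe, camera:Eve
Event 11 (give camera: Eve -> Zoe). State: note:Heidi, watch:Zoe, camera:Zoe
Event 12 (give watch: Zoe -> Eve). State: note:Heidi, watch:Eve, camera:Zoe

Final state: note:Heidi, watch:Eve, camera:Zoe
The camera is held by Zoe.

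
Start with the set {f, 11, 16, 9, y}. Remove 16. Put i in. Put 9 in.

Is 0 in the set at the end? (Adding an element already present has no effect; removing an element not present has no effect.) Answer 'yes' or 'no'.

Answer: no

Derivation:
Tracking the set through each operation:
Start: {11, 16, 9, f, y}
Event 1 (remove 16): removed. Set: {11, 9, f, y}
Event 2 (add i): added. Set: {11, 9, f, i, y}
Event 3 (add 9): already present, no change. Set: {11, 9, f, i, y}

Final set: {11, 9, f, i, y} (size 5)
0 is NOT in the final set.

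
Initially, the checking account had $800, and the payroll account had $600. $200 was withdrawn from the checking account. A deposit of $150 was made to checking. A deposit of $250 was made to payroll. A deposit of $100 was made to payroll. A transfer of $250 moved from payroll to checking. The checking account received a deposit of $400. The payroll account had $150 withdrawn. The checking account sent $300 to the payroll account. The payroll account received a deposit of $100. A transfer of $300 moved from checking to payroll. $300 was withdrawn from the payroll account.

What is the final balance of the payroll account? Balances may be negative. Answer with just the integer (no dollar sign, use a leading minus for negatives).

Tracking account balances step by step:
Start: checking=800, payroll=600
Event 1 (withdraw 200 from checking): checking: 800 - 200 = 600. Balances: checking=600, payroll=600
Event 2 (deposit 150 to checking): checking: 600 + 150 = 750. Balances: checking=750, payroll=600
Event 3 (deposit 250 to payroll): payroll: 600 + 250 = 850. Balances: checking=750, payroll=850
Event 4 (deposit 100 to payroll): payroll: 850 + 100 = 950. Balances: checking=750, payroll=950
Event 5 (transfer 250 payroll -> checking): payroll: 950 - 250 = 700, checking: 750 + 250 = 1000. Balances: checking=1000, payroll=700
Event 6 (deposit 400 to checking): checking: 1000 + 400 = 1400. Balances: checking=1400, payroll=700
Event 7 (withdraw 150 from payroll): payroll: 700 - 150 = 550. Balances: checking=1400, payroll=550
Event 8 (transfer 300 checking -> payroll): checking: 1400 - 300 = 1100, payroll: 550 + 300 = 850. Balances: checking=1100, payroll=850
Event 9 (deposit 100 to payroll): payroll: 850 + 100 = 950. Balances: checking=1100, payroll=950
Event 10 (transfer 300 checking -> payroll): checking: 1100 - 300 = 800, payroll: 950 + 300 = 1250. Balances: checking=800, payroll=1250
Event 11 (withdraw 300 from payroll): payroll: 1250 - 300 = 950. Balances: checking=800, payroll=950

Final balance of payroll: 950

Answer: 950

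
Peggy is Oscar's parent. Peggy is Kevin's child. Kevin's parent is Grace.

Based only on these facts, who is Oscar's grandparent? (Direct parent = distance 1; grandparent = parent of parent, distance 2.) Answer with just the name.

Reconstructing the parent chain from the given facts:
  Grace -> Kevin -> Peggy -> Oscar
(each arrow means 'parent of the next')
Positions in the chain (0 = top):
  position of Grace: 0
  position of Kevin: 1
  position of Peggy: 2
  position of Oscar: 3

Oscar is at position 3; the grandparent is 2 steps up the chain, i.e. position 1: Kevin.

Answer: Kevin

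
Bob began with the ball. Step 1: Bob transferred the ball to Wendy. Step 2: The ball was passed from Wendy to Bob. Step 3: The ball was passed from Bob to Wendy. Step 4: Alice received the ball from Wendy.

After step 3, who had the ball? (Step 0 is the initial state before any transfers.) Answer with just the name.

Answer: Wendy

Derivation:
Tracking the ball holder through step 3:
After step 0 (start): Bob
After step 1: Wendy
After step 2: Bob
After step 3: Wendy

At step 3, the holder is Wendy.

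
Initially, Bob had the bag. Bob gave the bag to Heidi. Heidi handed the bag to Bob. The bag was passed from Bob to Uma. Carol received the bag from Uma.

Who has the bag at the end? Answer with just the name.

Answer: Carol

Derivation:
Tracking the bag through each event:
Start: Bob has the bag.
After event 1: Heidi has the bag.
After event 2: Bob has the bag.
After event 3: Uma has the bag.
After event 4: Carol has the bag.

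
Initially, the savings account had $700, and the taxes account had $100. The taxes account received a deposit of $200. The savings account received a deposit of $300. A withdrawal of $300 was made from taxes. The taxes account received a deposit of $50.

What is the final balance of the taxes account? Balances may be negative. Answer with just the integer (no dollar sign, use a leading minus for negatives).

Tracking account balances step by step:
Start: savings=700, taxes=100
Event 1 (deposit 200 to taxes): taxes: 100 + 200 = 300. Balances: savings=700, taxes=300
Event 2 (deposit 300 to savings): savings: 700 + 300 = 1000. Balances: savings=1000, taxes=300
Event 3 (withdraw 300 from taxes): taxes: 300 - 300 = 0. Balances: savings=1000, taxes=0
Event 4 (deposit 50 to taxes): taxes: 0 + 50 = 50. Balances: savings=1000, taxes=50

Final balance of taxes: 50

Answer: 50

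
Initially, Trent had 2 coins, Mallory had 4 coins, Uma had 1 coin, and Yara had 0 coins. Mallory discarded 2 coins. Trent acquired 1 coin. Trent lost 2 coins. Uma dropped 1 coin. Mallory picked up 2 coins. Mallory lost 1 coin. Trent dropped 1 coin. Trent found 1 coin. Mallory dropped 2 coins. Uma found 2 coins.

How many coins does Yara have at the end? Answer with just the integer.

Answer: 0

Derivation:
Tracking counts step by step:
Start: Trent=2, Mallory=4, Uma=1, Yara=0
Event 1 (Mallory -2): Mallory: 4 -> 2. State: Trent=2, Mallory=2, Uma=1, Yara=0
Event 2 (Trent +1): Trent: 2 -> 3. State: Trent=3, Mallory=2, Uma=1, Yara=0
Event 3 (Trent -2): Trent: 3 -> 1. State: Trent=1, Mallory=2, Uma=1, Yara=0
Event 4 (Uma -1): Uma: 1 -> 0. State: Trent=1, Mallory=2, Uma=0, Yara=0
Event 5 (Mallory +2): Mallory: 2 -> 4. State: Trent=1, Mallory=4, Uma=0, Yara=0
Event 6 (Mallory -1): Mallory: 4 -> 3. State: Trent=1, Mallory=3, Uma=0, Yara=0
Event 7 (Trent -1): Trent: 1 -> 0. State: Trent=0, Mallory=3, Uma=0, Yara=0
Event 8 (Trent +1): Trent: 0 -> 1. State: Trent=1, Mallory=3, Uma=0, Yara=0
Event 9 (Mallory -2): Mallory: 3 -> 1. State: Trent=1, Mallory=1, Uma=0, Yara=0
Event 10 (Uma +2): Uma: 0 -> 2. State: Trent=1, Mallory=1, Uma=2, Yara=0

Yara's final count: 0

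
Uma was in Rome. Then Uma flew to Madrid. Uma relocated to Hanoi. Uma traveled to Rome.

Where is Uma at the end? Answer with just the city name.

Tracking Uma's location:
Start: Uma is in Rome.
After move 1: Rome -> Madrid. Uma is in Madrid.
After move 2: Madrid -> Hanoi. Uma is in Hanoi.
After move 3: Hanoi -> Rome. Uma is in Rome.

Answer: Rome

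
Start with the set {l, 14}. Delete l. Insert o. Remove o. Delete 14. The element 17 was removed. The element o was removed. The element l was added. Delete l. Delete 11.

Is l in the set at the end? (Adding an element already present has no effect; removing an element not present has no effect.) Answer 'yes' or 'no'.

Tracking the set through each operation:
Start: {14, l}
Event 1 (remove l): removed. Set: {14}
Event 2 (add o): added. Set: {14, o}
Event 3 (remove o): removed. Set: {14}
Event 4 (remove 14): removed. Set: {}
Event 5 (remove 17): not present, no change. Set: {}
Event 6 (remove o): not present, no change. Set: {}
Event 7 (add l): added. Set: {l}
Event 8 (remove l): removed. Set: {}
Event 9 (remove 11): not present, no change. Set: {}

Final set: {} (size 0)
l is NOT in the final set.

Answer: no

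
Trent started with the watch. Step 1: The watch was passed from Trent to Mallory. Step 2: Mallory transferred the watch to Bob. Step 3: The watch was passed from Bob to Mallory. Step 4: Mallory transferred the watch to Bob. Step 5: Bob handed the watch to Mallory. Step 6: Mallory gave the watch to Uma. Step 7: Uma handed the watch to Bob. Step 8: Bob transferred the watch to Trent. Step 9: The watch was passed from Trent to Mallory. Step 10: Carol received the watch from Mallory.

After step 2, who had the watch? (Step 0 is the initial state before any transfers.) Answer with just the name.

Tracking the watch holder through step 2:
After step 0 (start): Trent
After step 1: Mallory
After step 2: Bob

At step 2, the holder is Bob.

Answer: Bob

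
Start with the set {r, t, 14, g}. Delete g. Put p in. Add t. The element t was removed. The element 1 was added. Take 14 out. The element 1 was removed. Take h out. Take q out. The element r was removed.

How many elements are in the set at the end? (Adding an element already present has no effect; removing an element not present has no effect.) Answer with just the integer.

Tracking the set through each operation:
Start: {14, g, r, t}
Event 1 (remove g): removed. Set: {14, r, t}
Event 2 (add p): added. Set: {14, p, r, t}
Event 3 (add t): already present, no change. Set: {14, p, r, t}
Event 4 (remove t): removed. Set: {14, p, r}
Event 5 (add 1): added. Set: {1, 14, p, r}
Event 6 (remove 14): removed. Set: {1, p, r}
Event 7 (remove 1): removed. Set: {p, r}
Event 8 (remove h): not present, no change. Set: {p, r}
Event 9 (remove q): not present, no change. Set: {p, r}
Event 10 (remove r): removed. Set: {p}

Final set: {p} (size 1)

Answer: 1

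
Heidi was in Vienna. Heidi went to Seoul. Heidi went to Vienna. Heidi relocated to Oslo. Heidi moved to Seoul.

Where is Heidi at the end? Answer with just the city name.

Tracking Heidi's location:
Start: Heidi is in Vienna.
After move 1: Vienna -> Seoul. Heidi is in Seoul.
After move 2: Seoul -> Vienna. Heidi is in Vienna.
After move 3: Vienna -> Oslo. Heidi is in Oslo.
After move 4: Oslo -> Seoul. Heidi is in Seoul.

Answer: Seoul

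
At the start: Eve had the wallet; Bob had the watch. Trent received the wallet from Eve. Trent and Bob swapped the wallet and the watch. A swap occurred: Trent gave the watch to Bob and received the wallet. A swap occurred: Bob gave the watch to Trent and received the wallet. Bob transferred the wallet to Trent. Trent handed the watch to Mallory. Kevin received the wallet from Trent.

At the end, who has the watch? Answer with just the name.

Answer: Mallory

Derivation:
Tracking all object holders:
Start: wallet:Eve, watch:Bob
Event 1 (give wallet: Eve -> Trent). State: wallet:Trent, watch:Bob
Event 2 (swap wallet<->watch: now wallet:Bob, watch:Trent). State: wallet:Bob, watch:Trent
Event 3 (swap watch<->wallet: now watch:Bob, wallet:Trent). State: wallet:Trent, watch:Bob
Event 4 (swap watch<->wallet: now watch:Trent, wallet:Bob). State: wallet:Bob, watch:Trent
Event 5 (give wallet: Bob -> Trent). State: wallet:Trent, watch:Trent
Event 6 (give watch: Trent -> Mallory). State: wallet:Trent, watch:Mallory
Event 7 (give wallet: Trent -> Kevin). State: wallet:Kevin, watch:Mallory

Final state: wallet:Kevin, watch:Mallory
The watch is held by Mallory.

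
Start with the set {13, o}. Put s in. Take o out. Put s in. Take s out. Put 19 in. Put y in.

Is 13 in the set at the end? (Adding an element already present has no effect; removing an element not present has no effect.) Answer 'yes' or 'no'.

Answer: yes

Derivation:
Tracking the set through each operation:
Start: {13, o}
Event 1 (add s): added. Set: {13, o, s}
Event 2 (remove o): removed. Set: {13, s}
Event 3 (add s): already present, no change. Set: {13, s}
Event 4 (remove s): removed. Set: {13}
Event 5 (add 19): added. Set: {13, 19}
Event 6 (add y): added. Set: {13, 19, y}

Final set: {13, 19, y} (size 3)
13 is in the final set.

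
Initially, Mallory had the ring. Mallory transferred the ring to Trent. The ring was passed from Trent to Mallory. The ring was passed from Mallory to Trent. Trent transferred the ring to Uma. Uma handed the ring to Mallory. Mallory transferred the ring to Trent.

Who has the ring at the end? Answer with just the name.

Tracking the ring through each event:
Start: Mallory has the ring.
After event 1: Trent has the ring.
After event 2: Mallory has the ring.
After event 3: Trent has the ring.
After event 4: Uma has the ring.
After event 5: Mallory has the ring.
After event 6: Trent has the ring.

Answer: Trent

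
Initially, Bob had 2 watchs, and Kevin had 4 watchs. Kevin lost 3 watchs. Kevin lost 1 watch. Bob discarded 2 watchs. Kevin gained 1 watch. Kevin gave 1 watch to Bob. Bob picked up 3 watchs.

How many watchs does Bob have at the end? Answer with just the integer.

Answer: 4

Derivation:
Tracking counts step by step:
Start: Bob=2, Kevin=4
Event 1 (Kevin -3): Kevin: 4 -> 1. State: Bob=2, Kevin=1
Event 2 (Kevin -1): Kevin: 1 -> 0. State: Bob=2, Kevin=0
Event 3 (Bob -2): Bob: 2 -> 0. State: Bob=0, Kevin=0
Event 4 (Kevin +1): Kevin: 0 -> 1. State: Bob=0, Kevin=1
Event 5 (Kevin -> Bob, 1): Kevin: 1 -> 0, Bob: 0 -> 1. State: Bob=1, Kevin=0
Event 6 (Bob +3): Bob: 1 -> 4. State: Bob=4, Kevin=0

Bob's final count: 4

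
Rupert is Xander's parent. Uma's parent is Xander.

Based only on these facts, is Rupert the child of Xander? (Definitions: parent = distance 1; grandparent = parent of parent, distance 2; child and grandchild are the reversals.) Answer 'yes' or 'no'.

Answer: no

Derivation:
Reconstructing the parent chain from the given facts:
  Rupert -> Xander -> Uma
(each arrow means 'parent of the next')
Positions in the chain (0 = top):
  position of Rupert: 0
  position of Xander: 1
  position of Uma: 2

Rupert is at position 0, Xander is at position 1; signed distance (j - i) = 1.
'child' requires j - i = -1. Actual distance is 1, so the relation does NOT hold.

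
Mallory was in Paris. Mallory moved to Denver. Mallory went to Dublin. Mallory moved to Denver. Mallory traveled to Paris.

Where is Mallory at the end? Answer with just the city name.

Answer: Paris

Derivation:
Tracking Mallory's location:
Start: Mallory is in Paris.
After move 1: Paris -> Denver. Mallory is in Denver.
After move 2: Denver -> Dublin. Mallory is in Dublin.
After move 3: Dublin -> Denver. Mallory is in Denver.
After move 4: Denver -> Paris. Mallory is in Paris.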